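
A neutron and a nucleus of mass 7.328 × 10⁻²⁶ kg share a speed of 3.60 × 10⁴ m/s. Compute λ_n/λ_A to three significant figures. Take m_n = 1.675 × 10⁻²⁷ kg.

λ_n/λ_A = 43.7

At fixed v, p = mv so λ = h/(mv) ∝ 1/m.
λ_n/λ_A = m_A/m_n = 7.328 × 10⁻²⁶/1.675 × 10⁻²⁷ = 43.7.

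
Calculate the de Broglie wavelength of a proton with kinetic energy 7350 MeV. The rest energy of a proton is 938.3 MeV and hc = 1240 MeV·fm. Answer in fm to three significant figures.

Total energy E = KE + m₀c² = 7350 + 938.3 = 8288.3 MeV.
(pc)² = E² − (m₀c²)² = (8288.3)² − (938.3)² = 6.782 × 10⁷ MeV², so pc = 8235 MeV.
λ = hc/(pc) = 1240 MeV·fm / 8235 MeV = 0.151 fm.

λ = 0.151 fm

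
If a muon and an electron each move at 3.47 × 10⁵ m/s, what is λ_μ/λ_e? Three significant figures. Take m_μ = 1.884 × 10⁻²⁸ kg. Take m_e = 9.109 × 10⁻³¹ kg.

λ_μ/λ_e = 4.83 × 10⁻³

At fixed v, p = mv so λ = h/(mv) ∝ 1/m.
λ_μ/λ_e = m_e/m_μ = 9.109 × 10⁻³¹/1.884 × 10⁻²⁸ = 4.83 × 10⁻³.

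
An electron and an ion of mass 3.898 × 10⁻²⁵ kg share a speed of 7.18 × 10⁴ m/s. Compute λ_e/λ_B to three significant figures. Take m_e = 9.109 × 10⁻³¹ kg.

λ_e/λ_B = 4.28 × 10⁵

At fixed v, p = mv so λ = h/(mv) ∝ 1/m.
λ_e/λ_B = m_B/m_e = 3.898 × 10⁻²⁵/9.109 × 10⁻³¹ = 4.28 × 10⁵.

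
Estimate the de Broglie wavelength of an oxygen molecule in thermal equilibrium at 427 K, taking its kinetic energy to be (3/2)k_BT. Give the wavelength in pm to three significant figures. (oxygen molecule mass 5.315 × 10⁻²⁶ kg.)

KE = (3/2)k_BT = 1.5 × 1.381 × 10⁻²³ × 427 = 8.845 × 10⁻²¹ J.
p = √(2mKE) = √(2 × 5.315 × 10⁻²⁶ × 8.845 × 10⁻²¹) = 3.066 × 10⁻²³ kg·m/s.
λ = h/p = 2.16 × 10⁻¹¹ m = 21.6 pm.

λ = 21.6 pm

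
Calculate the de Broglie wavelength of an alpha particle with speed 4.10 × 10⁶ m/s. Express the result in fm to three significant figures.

λ = 24.3 fm

p = mv = 6.645 × 10⁻²⁷ × 4.10 × 10⁶ = 2.724 × 10⁻²⁰ kg·m/s.
λ = h/p = 6.626 × 10⁻³⁴ / 2.724 × 10⁻²⁰ = 2.43 × 10⁻¹⁴ m = 24.3 fm.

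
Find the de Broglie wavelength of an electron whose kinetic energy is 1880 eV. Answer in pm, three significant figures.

λ = 28.3 pm

KE = 1880 eV = 3.012 × 10⁻¹⁶ J.
p = √(2mKE) = √(2 × 9.109 × 10⁻³¹ × 3.012 × 10⁻¹⁶) = 2.342 × 10⁻²³ kg·m/s.
λ = h/p = 6.626 × 10⁻³⁴ / 2.342 × 10⁻²³ = 2.83 × 10⁻¹¹ m = 28.3 pm.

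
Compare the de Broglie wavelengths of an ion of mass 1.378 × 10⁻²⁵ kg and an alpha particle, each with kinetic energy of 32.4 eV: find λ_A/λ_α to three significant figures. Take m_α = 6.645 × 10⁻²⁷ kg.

At fixed KE, p = √(2mKE) so λ = h/p ∝ 1/√m.
λ_A/λ_α = √(m_α/m_A) = √(6.645 × 10⁻²⁷/1.378 × 10⁻²⁵) = √(0.04822) = 0.220.

λ_A/λ_α = 0.220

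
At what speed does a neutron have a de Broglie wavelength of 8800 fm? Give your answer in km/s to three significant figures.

v = 45.0 km/s

p = h/λ = 6.626 × 10⁻³⁴ / 8.800 × 10⁻¹² = 7.530 × 10⁻²³ kg·m/s.
v = p/m = 7.530 × 10⁻²³ / 1.675 × 10⁻²⁷ = 4.50 × 10⁴ m/s = 45.0 km/s.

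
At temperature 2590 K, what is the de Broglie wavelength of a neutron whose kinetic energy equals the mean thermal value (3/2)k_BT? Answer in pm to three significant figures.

KE = (3/2)k_BT = 1.5 × 1.381 × 10⁻²³ × 2590 = 5.365 × 10⁻²⁰ J.
p = √(2mKE) = √(2 × 1.675 × 10⁻²⁷ × 5.365 × 10⁻²⁰) = 1.341 × 10⁻²³ kg·m/s.
λ = h/p = 4.94 × 10⁻¹¹ m = 49.4 pm.

λ = 49.4 pm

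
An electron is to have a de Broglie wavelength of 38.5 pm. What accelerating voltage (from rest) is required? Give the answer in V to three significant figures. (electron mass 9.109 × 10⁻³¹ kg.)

V = 1010 V

p = h/λ = 6.626 × 10⁻³⁴ / 3.850 × 10⁻¹¹ = 1.721 × 10⁻²³ kg·m/s.
KE = p²/(2m) = 1.626 × 10⁻¹⁶ J.
V = KE/e = 1.626 × 10⁻¹⁶ / (1.602 × 10⁻¹⁹) = 1010 V.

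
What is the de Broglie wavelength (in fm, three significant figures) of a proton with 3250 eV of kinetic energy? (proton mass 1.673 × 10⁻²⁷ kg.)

KE = 3250 eV = 5.207 × 10⁻¹⁶ J.
p = √(2mKE) = √(2 × 1.673 × 10⁻²⁷ × 5.207 × 10⁻¹⁶) = 1.320 × 10⁻²¹ kg·m/s.
λ = h/p = 6.626 × 10⁻³⁴ / 1.320 × 10⁻²¹ = 5.02 × 10⁻¹³ m = 502 fm.

λ = 502 fm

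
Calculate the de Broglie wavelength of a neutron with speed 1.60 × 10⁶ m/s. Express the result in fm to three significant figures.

p = mv = 1.675 × 10⁻²⁷ × 1.60 × 10⁶ = 2.680 × 10⁻²¹ kg·m/s.
λ = h/p = 6.626 × 10⁻³⁴ / 2.680 × 10⁻²¹ = 2.47 × 10⁻¹³ m = 247 fm.

λ = 247 fm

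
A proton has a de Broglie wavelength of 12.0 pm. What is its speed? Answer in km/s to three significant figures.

v = 33.0 km/s

p = h/λ = 6.626 × 10⁻³⁴ / 1.200 × 10⁻¹¹ = 5.522 × 10⁻²³ kg·m/s.
v = p/m = 5.522 × 10⁻²³ / 1.673 × 10⁻²⁷ = 3.30 × 10⁴ m/s = 33.0 km/s.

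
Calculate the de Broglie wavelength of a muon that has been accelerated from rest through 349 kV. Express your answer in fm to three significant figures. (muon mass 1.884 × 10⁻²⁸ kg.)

KE = eV = 1.602 × 10⁻¹⁹ × 3.490 × 10⁵ = 5.591 × 10⁻¹⁴ J.
p = √(2mKE) = √(2 × 1.884 × 10⁻²⁸ × 5.591 × 10⁻¹⁴) = 4.590 × 10⁻²¹ kg·m/s.
λ = h/p = 6.626 × 10⁻³⁴ / 4.590 × 10⁻²¹ = 1.44 × 10⁻¹³ m = 144 fm.

λ = 144 fm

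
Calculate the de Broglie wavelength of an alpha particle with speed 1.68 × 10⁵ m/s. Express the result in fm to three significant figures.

p = mv = 6.645 × 10⁻²⁷ × 1.68 × 10⁵ = 1.116 × 10⁻²¹ kg·m/s.
λ = h/p = 6.626 × 10⁻³⁴ / 1.116 × 10⁻²¹ = 5.94 × 10⁻¹³ m = 594 fm.

λ = 594 fm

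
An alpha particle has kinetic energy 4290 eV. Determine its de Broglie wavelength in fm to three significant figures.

λ = 219 fm

KE = 4290 eV = 6.873 × 10⁻¹⁶ J.
p = √(2mKE) = √(2 × 6.645 × 10⁻²⁷ × 6.873 × 10⁻¹⁶) = 3.022 × 10⁻²¹ kg·m/s.
λ = h/p = 6.626 × 10⁻³⁴ / 3.022 × 10⁻²¹ = 2.19 × 10⁻¹³ m = 219 fm.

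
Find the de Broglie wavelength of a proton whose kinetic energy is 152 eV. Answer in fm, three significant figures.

λ = 2320 fm

KE = 152 eV = 2.435 × 10⁻¹⁷ J.
p = √(2mKE) = √(2 × 1.673 × 10⁻²⁷ × 2.435 × 10⁻¹⁷) = 2.854 × 10⁻²² kg·m/s.
λ = h/p = 6.626 × 10⁻³⁴ / 2.854 × 10⁻²² = 2.32 × 10⁻¹² m = 2320 fm.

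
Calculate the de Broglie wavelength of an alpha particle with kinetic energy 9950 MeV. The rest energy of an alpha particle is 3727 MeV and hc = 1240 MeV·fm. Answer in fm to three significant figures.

Total energy E = KE + m₀c² = 9950 + 3727 = 13677 MeV.
(pc)² = E² − (m₀c²)² = (13677)² − (3727)² = 1.732 × 10⁸ MeV², so pc = 1.316 × 10⁴ MeV.
λ = hc/(pc) = 1240 MeV·fm / 1.316 × 10⁴ MeV = 0.0942 fm.

λ = 0.0942 fm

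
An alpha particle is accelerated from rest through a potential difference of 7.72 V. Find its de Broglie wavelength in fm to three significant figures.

λ = 3650 fm

KE = 2eV = 2 × 1.602 × 10⁻¹⁹ × 7.720 = 2.473 × 10⁻¹⁸ J.
p = √(2mKE) = √(2 × 6.645 × 10⁻²⁷ × 2.473 × 10⁻¹⁸) = 1.813 × 10⁻²² kg·m/s.
λ = h/p = 6.626 × 10⁻³⁴ / 1.813 × 10⁻²² = 3.65 × 10⁻¹² m = 3650 fm.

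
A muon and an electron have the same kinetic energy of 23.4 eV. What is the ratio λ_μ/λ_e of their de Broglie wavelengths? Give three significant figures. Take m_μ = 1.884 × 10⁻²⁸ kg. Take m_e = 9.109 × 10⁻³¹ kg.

λ_μ/λ_e = 0.0695

At fixed KE, p = √(2mKE) so λ = h/p ∝ 1/√m.
λ_μ/λ_e = √(m_e/m_μ) = √(9.109 × 10⁻³¹/1.884 × 10⁻²⁸) = √(4.835 × 10⁻³) = 0.0695.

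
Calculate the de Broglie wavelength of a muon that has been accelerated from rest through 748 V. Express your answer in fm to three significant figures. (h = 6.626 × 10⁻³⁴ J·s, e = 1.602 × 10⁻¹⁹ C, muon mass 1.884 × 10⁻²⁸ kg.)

KE = eV = 1.602 × 10⁻¹⁹ × 748.0 = 1.198 × 10⁻¹⁶ J.
p = √(2mKE) = √(2 × 1.884 × 10⁻²⁸ × 1.198 × 10⁻¹⁶) = 2.125 × 10⁻²² kg·m/s.
λ = h/p = 6.626 × 10⁻³⁴ / 2.125 × 10⁻²² = 3.12 × 10⁻¹² m = 3120 fm.

λ = 3120 fm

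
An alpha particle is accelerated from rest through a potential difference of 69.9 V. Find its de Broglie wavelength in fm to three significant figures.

λ = 1210 fm

KE = 2eV = 2 × 1.602 × 10⁻¹⁹ × 69.90 = 2.240 × 10⁻¹⁷ J.
p = √(2mKE) = √(2 × 6.645 × 10⁻²⁷ × 2.240 × 10⁻¹⁷) = 5.456 × 10⁻²² kg·m/s.
λ = h/p = 6.626 × 10⁻³⁴ / 5.456 × 10⁻²² = 1.21 × 10⁻¹² m = 1210 fm.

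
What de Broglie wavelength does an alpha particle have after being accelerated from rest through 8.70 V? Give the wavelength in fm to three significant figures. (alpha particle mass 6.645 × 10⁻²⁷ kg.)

λ = 3440 fm

KE = 2eV = 2 × 1.602 × 10⁻¹⁹ × 8.700 = 2.787 × 10⁻¹⁸ J.
p = √(2mKE) = √(2 × 6.645 × 10⁻²⁷ × 2.787 × 10⁻¹⁸) = 1.925 × 10⁻²² kg·m/s.
λ = h/p = 6.626 × 10⁻³⁴ / 1.925 × 10⁻²² = 3.44 × 10⁻¹² m = 3440 fm.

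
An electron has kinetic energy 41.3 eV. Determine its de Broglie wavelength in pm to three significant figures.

λ = 191 pm

KE = 41.3 eV = 6.616 × 10⁻¹⁸ J.
p = √(2mKE) = √(2 × 9.109 × 10⁻³¹ × 6.616 × 10⁻¹⁸) = 3.472 × 10⁻²⁴ kg·m/s.
λ = h/p = 6.626 × 10⁻³⁴ / 3.472 × 10⁻²⁴ = 1.91 × 10⁻¹⁰ m = 191 pm.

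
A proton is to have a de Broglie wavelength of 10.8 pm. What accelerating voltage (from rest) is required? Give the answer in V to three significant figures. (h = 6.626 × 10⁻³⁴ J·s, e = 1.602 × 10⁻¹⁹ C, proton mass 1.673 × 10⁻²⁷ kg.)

p = h/λ = 6.626 × 10⁻³⁴ / 1.080 × 10⁻¹¹ = 6.135 × 10⁻²³ kg·m/s.
KE = p²/(2m) = 1.125 × 10⁻¹⁸ J.
V = KE/e = 1.125 × 10⁻¹⁸ / (1.602 × 10⁻¹⁹) = 7.02 V.

V = 7.02 V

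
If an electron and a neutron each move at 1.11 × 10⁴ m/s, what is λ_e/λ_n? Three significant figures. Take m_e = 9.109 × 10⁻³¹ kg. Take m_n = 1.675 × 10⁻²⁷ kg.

At fixed v, p = mv so λ = h/(mv) ∝ 1/m.
λ_e/λ_n = m_n/m_e = 1.675 × 10⁻²⁷/9.109 × 10⁻³¹ = 1840.

λ_e/λ_n = 1840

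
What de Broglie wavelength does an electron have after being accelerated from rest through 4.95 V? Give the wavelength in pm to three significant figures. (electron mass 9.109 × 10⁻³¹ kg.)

λ = 551 pm

KE = eV = 1.602 × 10⁻¹⁹ × 4.950 = 7.930 × 10⁻¹⁹ J.
p = √(2mKE) = √(2 × 9.109 × 10⁻³¹ × 7.930 × 10⁻¹⁹) = 1.202 × 10⁻²⁴ kg·m/s.
λ = h/p = 6.626 × 10⁻³⁴ / 1.202 × 10⁻²⁴ = 5.51 × 10⁻¹⁰ m = 551 pm.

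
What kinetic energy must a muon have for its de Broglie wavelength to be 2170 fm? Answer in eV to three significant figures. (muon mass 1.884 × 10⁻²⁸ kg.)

p = h/λ = 6.626 × 10⁻³⁴ / 2.170 × 10⁻¹² = 3.053 × 10⁻²² kg·m/s.
KE = p²/(2m) = (3.053 × 10⁻²²)² / (2 × 1.884 × 10⁻²⁸) = 2.474 × 10⁻¹⁶ J = 1540 eV.

KE = 1540 eV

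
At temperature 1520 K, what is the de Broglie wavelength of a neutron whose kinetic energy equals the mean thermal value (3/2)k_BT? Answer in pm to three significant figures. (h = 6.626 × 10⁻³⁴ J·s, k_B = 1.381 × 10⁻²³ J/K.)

λ = 64.5 pm

KE = (3/2)k_BT = 1.5 × 1.381 × 10⁻²³ × 1520 = 3.149 × 10⁻²⁰ J.
p = √(2mKE) = √(2 × 1.675 × 10⁻²⁷ × 3.149 × 10⁻²⁰) = 1.027 × 10⁻²³ kg·m/s.
λ = h/p = 6.45 × 10⁻¹¹ m = 64.5 pm.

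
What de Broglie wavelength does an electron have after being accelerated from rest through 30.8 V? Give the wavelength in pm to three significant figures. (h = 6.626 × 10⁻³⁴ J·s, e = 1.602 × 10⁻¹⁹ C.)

KE = eV = 1.602 × 10⁻¹⁹ × 30.80 = 4.934 × 10⁻¹⁸ J.
p = √(2mKE) = √(2 × 9.109 × 10⁻³¹ × 4.934 × 10⁻¹⁸) = 2.998 × 10⁻²⁴ kg·m/s.
λ = h/p = 6.626 × 10⁻³⁴ / 2.998 × 10⁻²⁴ = 2.21 × 10⁻¹⁰ m = 221 pm.

λ = 221 pm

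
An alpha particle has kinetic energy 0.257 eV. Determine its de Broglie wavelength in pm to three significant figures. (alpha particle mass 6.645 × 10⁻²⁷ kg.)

λ = 28.3 pm

KE = 0.257 eV = 4.117 × 10⁻²⁰ J.
p = √(2mKE) = √(2 × 6.645 × 10⁻²⁷ × 4.117 × 10⁻²⁰) = 2.339 × 10⁻²³ kg·m/s.
λ = h/p = 6.626 × 10⁻³⁴ / 2.339 × 10⁻²³ = 2.83 × 10⁻¹¹ m = 28.3 pm.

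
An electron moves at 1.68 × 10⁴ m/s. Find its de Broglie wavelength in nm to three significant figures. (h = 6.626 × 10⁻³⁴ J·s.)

p = mv = 9.109 × 10⁻³¹ × 1.68 × 10⁴ = 1.530 × 10⁻²⁶ kg·m/s.
λ = h/p = 6.626 × 10⁻³⁴ / 1.530 × 10⁻²⁶ = 4.33 × 10⁻⁸ m = 43.3 nm.

λ = 43.3 nm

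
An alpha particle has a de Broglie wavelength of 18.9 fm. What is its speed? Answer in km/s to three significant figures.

v = 5280 km/s

p = h/λ = 6.626 × 10⁻³⁴ / 1.890 × 10⁻¹⁴ = 3.506 × 10⁻²⁰ kg·m/s.
v = p/m = 3.506 × 10⁻²⁰ / 6.645 × 10⁻²⁷ = 5.28 × 10⁶ m/s = 5280 km/s.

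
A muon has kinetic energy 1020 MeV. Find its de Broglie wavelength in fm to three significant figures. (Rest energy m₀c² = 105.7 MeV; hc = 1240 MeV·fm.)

Total energy E = KE + m₀c² = 1020 + 105.7 = 1125.7 MeV.
(pc)² = E² − (m₀c²)² = (1125.7)² − (105.7)² = 1.256 × 10⁶ MeV², so pc = 1121 MeV.
λ = hc/(pc) = 1240 MeV·fm / 1121 MeV = 1.11 fm.

λ = 1.11 fm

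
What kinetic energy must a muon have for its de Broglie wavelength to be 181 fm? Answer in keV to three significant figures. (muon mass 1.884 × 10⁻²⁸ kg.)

p = h/λ = 6.626 × 10⁻³⁴ / 1.810 × 10⁻¹³ = 3.661 × 10⁻²¹ kg·m/s.
KE = p²/(2m) = (3.661 × 10⁻²¹)² / (2 × 1.884 × 10⁻²⁸) = 3.557 × 10⁻¹⁴ J = 222 keV.

KE = 222 keV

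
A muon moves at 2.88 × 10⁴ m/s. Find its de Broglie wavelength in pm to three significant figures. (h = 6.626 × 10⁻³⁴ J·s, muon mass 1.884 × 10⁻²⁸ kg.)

p = mv = 1.884 × 10⁻²⁸ × 2.88 × 10⁴ = 5.426 × 10⁻²⁴ kg·m/s.
λ = h/p = 6.626 × 10⁻³⁴ / 5.426 × 10⁻²⁴ = 1.22 × 10⁻¹⁰ m = 122 pm.

λ = 122 pm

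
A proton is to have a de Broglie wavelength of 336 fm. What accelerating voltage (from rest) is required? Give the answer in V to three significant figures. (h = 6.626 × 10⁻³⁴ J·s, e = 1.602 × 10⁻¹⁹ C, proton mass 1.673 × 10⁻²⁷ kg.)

p = h/λ = 6.626 × 10⁻³⁴ / 3.360 × 10⁻¹³ = 1.972 × 10⁻²¹ kg·m/s.
KE = p²/(2m) = 1.162 × 10⁻¹⁵ J.
V = KE/e = 1.162 × 10⁻¹⁵ / (1.602 × 10⁻¹⁹) = 7250 V.

V = 7250 V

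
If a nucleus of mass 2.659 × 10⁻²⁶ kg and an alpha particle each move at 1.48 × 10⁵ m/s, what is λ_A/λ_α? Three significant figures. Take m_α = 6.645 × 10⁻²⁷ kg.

λ_A/λ_α = 0.250

At fixed v, p = mv so λ = h/(mv) ∝ 1/m.
λ_A/λ_α = m_α/m_A = 6.645 × 10⁻²⁷/2.659 × 10⁻²⁶ = 0.250.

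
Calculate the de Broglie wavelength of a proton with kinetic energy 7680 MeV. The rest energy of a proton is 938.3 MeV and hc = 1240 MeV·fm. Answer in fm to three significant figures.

Total energy E = KE + m₀c² = 7680 + 938.3 = 8618.3 MeV.
(pc)² = E² − (m₀c²)² = (8618.3)² − (938.3)² = 7.339 × 10⁷ MeV², so pc = 8567 MeV.
λ = hc/(pc) = 1240 MeV·fm / 8567 MeV = 0.145 fm.

λ = 0.145 fm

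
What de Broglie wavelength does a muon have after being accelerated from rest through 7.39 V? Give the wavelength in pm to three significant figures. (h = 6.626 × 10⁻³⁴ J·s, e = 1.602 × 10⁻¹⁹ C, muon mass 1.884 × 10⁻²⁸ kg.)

KE = eV = 1.602 × 10⁻¹⁹ × 7.390 = 1.184 × 10⁻¹⁸ J.
p = √(2mKE) = √(2 × 1.884 × 10⁻²⁸ × 1.184 × 10⁻¹⁸) = 2.112 × 10⁻²³ kg·m/s.
λ = h/p = 6.626 × 10⁻³⁴ / 2.112 × 10⁻²³ = 3.14 × 10⁻¹¹ m = 31.4 pm.

λ = 31.4 pm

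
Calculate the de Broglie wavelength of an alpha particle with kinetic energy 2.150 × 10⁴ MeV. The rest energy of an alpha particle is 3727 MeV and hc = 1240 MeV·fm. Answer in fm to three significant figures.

Total energy E = KE + m₀c² = 2.150 × 10⁴ + 3727 = 25227 MeV.
(pc)² = E² − (m₀c²)² = (25227)² − (3727)² = 6.225 × 10⁸ MeV², so pc = 2.495 × 10⁴ MeV.
λ = hc/(pc) = 1240 MeV·fm / 2.495 × 10⁴ MeV = 0.0497 fm.

λ = 0.0497 fm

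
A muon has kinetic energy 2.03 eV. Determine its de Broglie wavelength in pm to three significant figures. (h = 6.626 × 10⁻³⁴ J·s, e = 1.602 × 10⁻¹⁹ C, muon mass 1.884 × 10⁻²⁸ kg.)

KE = 2.03 eV = 3.252 × 10⁻¹⁹ J.
p = √(2mKE) = √(2 × 1.884 × 10⁻²⁸ × 3.252 × 10⁻¹⁹) = 1.107 × 10⁻²³ kg·m/s.
λ = h/p = 6.626 × 10⁻³⁴ / 1.107 × 10⁻²³ = 5.99 × 10⁻¹¹ m = 59.9 pm.

λ = 59.9 pm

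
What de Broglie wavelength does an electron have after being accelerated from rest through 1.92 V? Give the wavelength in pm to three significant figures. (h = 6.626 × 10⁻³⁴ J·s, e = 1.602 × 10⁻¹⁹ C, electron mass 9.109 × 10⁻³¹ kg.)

λ = 885 pm

KE = eV = 1.602 × 10⁻¹⁹ × 1.920 = 3.076 × 10⁻¹⁹ J.
p = √(2mKE) = √(2 × 9.109 × 10⁻³¹ × 3.076 × 10⁻¹⁹) = 7.486 × 10⁻²⁵ kg·m/s.
λ = h/p = 6.626 × 10⁻³⁴ / 7.486 × 10⁻²⁵ = 8.85 × 10⁻¹⁰ m = 885 pm.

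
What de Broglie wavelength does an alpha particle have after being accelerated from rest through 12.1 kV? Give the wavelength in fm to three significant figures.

KE = 2eV = 2 × 1.602 × 10⁻¹⁹ × 1.210 × 10⁴ = 3.877 × 10⁻¹⁵ J.
p = √(2mKE) = √(2 × 6.645 × 10⁻²⁷ × 3.877 × 10⁻¹⁵) = 7.178 × 10⁻²¹ kg·m/s.
λ = h/p = 6.626 × 10⁻³⁴ / 7.178 × 10⁻²¹ = 9.23 × 10⁻¹⁴ m = 92.3 fm.

λ = 92.3 fm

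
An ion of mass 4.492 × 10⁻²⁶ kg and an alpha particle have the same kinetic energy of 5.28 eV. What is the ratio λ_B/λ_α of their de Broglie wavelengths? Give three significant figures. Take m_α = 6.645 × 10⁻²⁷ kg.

λ_B/λ_α = 0.385

At fixed KE, p = √(2mKE) so λ = h/p ∝ 1/√m.
λ_B/λ_α = √(m_α/m_B) = √(6.645 × 10⁻²⁷/4.492 × 10⁻²⁶) = √(0.1479) = 0.385.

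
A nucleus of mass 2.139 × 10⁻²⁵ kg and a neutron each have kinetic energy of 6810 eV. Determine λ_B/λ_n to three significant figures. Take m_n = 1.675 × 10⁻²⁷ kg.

λ_B/λ_n = 0.0885

At fixed KE, p = √(2mKE) so λ = h/p ∝ 1/√m.
λ_B/λ_n = √(m_n/m_B) = √(1.675 × 10⁻²⁷/2.139 × 10⁻²⁵) = √(7.831 × 10⁻³) = 0.0885.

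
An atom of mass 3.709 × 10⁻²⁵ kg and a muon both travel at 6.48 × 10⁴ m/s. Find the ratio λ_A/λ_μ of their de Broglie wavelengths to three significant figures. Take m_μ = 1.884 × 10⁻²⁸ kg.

At fixed v, p = mv so λ = h/(mv) ∝ 1/m.
λ_A/λ_μ = m_μ/m_A = 1.884 × 10⁻²⁸/3.709 × 10⁻²⁵ = 5.08 × 10⁻⁴.

λ_A/λ_μ = 5.08 × 10⁻⁴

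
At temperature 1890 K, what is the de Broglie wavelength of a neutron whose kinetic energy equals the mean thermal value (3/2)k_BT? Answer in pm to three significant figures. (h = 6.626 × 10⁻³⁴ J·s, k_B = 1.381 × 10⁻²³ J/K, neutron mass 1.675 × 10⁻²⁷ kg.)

λ = 57.9 pm

KE = (3/2)k_BT = 1.5 × 1.381 × 10⁻²³ × 1890 = 3.915 × 10⁻²⁰ J.
p = √(2mKE) = √(2 × 1.675 × 10⁻²⁷ × 3.915 × 10⁻²⁰) = 1.145 × 10⁻²³ kg·m/s.
λ = h/p = 5.79 × 10⁻¹¹ m = 57.9 pm.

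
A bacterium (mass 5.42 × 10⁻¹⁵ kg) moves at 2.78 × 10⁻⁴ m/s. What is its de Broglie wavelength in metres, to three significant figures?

p = mv = 5.42 × 10⁻¹⁵ × 2.78 × 10⁻⁴ = 1.507 × 10⁻¹⁸ kg·m/s.
λ = h/p = 6.626 × 10⁻³⁴ / 1.507 × 10⁻¹⁸ = 4.40 × 10⁻¹⁶ m.

λ = 4.40 × 10⁻¹⁶ m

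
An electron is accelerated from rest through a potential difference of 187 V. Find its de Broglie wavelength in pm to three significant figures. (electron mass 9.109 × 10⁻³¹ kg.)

KE = eV = 1.602 × 10⁻¹⁹ × 187.0 = 2.996 × 10⁻¹⁷ J.
p = √(2mKE) = √(2 × 9.109 × 10⁻³¹ × 2.996 × 10⁻¹⁷) = 7.388 × 10⁻²⁴ kg·m/s.
λ = h/p = 6.626 × 10⁻³⁴ / 7.388 × 10⁻²⁴ = 8.97 × 10⁻¹¹ m = 89.7 pm.

λ = 89.7 pm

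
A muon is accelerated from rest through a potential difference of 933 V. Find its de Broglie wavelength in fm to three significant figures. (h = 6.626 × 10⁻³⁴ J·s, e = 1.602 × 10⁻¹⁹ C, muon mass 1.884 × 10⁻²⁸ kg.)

λ = 2790 fm

KE = eV = 1.602 × 10⁻¹⁹ × 933.0 = 1.495 × 10⁻¹⁶ J.
p = √(2mKE) = √(2 × 1.884 × 10⁻²⁸ × 1.495 × 10⁻¹⁶) = 2.373 × 10⁻²² kg·m/s.
λ = h/p = 6.626 × 10⁻³⁴ / 2.373 × 10⁻²² = 2.79 × 10⁻¹² m = 2790 fm.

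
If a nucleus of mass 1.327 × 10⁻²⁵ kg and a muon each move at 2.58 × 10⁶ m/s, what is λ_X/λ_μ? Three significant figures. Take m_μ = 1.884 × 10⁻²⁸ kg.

At fixed v, p = mv so λ = h/(mv) ∝ 1/m.
λ_X/λ_μ = m_μ/m_X = 1.884 × 10⁻²⁸/1.327 × 10⁻²⁵ = 1.42 × 10⁻³.

λ_X/λ_μ = 1.42 × 10⁻³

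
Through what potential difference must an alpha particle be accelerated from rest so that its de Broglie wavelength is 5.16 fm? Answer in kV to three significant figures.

V = 3870 kV

p = h/λ = 6.626 × 10⁻³⁴ / 5.160 × 10⁻¹⁵ = 1.284 × 10⁻¹⁹ kg·m/s.
KE = p²/(2m) = 1.241 × 10⁻¹² J.
V = KE/2e = 1.241 × 10⁻¹² / (2 × 1.602 × 10⁻¹⁹) = 3870 kV.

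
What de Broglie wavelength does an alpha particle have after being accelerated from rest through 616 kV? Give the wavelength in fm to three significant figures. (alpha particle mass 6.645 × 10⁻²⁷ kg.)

KE = 2eV = 2 × 1.602 × 10⁻¹⁹ × 6.160 × 10⁵ = 1.974 × 10⁻¹³ J.
p = √(2mKE) = √(2 × 6.645 × 10⁻²⁷ × 1.974 × 10⁻¹³) = 5.122 × 10⁻²⁰ kg·m/s.
λ = h/p = 6.626 × 10⁻³⁴ / 5.122 × 10⁻²⁰ = 1.29 × 10⁻¹⁴ m = 12.9 fm.

λ = 12.9 fm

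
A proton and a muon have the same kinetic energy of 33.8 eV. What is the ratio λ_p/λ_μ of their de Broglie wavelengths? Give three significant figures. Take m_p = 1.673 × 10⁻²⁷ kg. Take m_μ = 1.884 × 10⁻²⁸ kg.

λ_p/λ_μ = 0.336

At fixed KE, p = √(2mKE) so λ = h/p ∝ 1/√m.
λ_p/λ_μ = √(m_μ/m_p) = √(1.884 × 10⁻²⁸/1.673 × 10⁻²⁷) = √(0.1126) = 0.336.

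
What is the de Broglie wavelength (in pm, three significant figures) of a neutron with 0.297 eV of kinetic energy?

KE = 0.297 eV = 4.758 × 10⁻²⁰ J.
p = √(2mKE) = √(2 × 1.675 × 10⁻²⁷ × 4.758 × 10⁻²⁰) = 1.263 × 10⁻²³ kg·m/s.
λ = h/p = 6.626 × 10⁻³⁴ / 1.263 × 10⁻²³ = 5.25 × 10⁻¹¹ m = 52.5 pm.

λ = 52.5 pm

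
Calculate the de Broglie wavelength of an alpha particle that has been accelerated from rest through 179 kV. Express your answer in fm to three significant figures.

KE = 2eV = 2 × 1.602 × 10⁻¹⁹ × 1.790 × 10⁵ = 5.735 × 10⁻¹⁴ J.
p = √(2mKE) = √(2 × 6.645 × 10⁻²⁷ × 5.735 × 10⁻¹⁴) = 2.761 × 10⁻²⁰ kg·m/s.
λ = h/p = 6.626 × 10⁻³⁴ / 2.761 × 10⁻²⁰ = 2.40 × 10⁻¹⁴ m = 24.0 fm.

λ = 24.0 fm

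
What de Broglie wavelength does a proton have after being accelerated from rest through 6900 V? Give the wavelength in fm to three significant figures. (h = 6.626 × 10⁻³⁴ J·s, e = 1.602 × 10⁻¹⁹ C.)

KE = eV = 1.602 × 10⁻¹⁹ × 6900 = 1.105 × 10⁻¹⁵ J.
p = √(2mKE) = √(2 × 1.673 × 10⁻²⁷ × 1.105 × 10⁻¹⁵) = 1.923 × 10⁻²¹ kg·m/s.
λ = h/p = 6.626 × 10⁻³⁴ / 1.923 × 10⁻²¹ = 3.45 × 10⁻¹³ m = 345 fm.

λ = 345 fm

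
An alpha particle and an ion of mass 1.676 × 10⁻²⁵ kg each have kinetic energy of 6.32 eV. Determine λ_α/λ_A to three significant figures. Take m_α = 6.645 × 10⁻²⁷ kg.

λ_α/λ_A = 5.02

At fixed KE, p = √(2mKE) so λ = h/p ∝ 1/√m.
λ_α/λ_A = √(m_A/m_α) = √(1.676 × 10⁻²⁵/6.645 × 10⁻²⁷) = √(25.22) = 5.02.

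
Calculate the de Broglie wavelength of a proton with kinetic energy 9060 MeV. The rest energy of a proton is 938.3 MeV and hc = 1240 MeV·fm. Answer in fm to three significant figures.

λ = 0.125 fm

Total energy E = KE + m₀c² = 9060 + 938.3 = 9998.3 MeV.
(pc)² = E² − (m₀c²)² = (9998.3)² − (938.3)² = 9.909 × 10⁷ MeV², so pc = 9954 MeV.
λ = hc/(pc) = 1240 MeV·fm / 9954 MeV = 0.125 fm.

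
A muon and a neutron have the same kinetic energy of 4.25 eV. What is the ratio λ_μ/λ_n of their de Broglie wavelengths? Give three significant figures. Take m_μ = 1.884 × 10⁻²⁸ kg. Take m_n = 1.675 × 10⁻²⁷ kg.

λ_μ/λ_n = 2.98

At fixed KE, p = √(2mKE) so λ = h/p ∝ 1/√m.
λ_μ/λ_n = √(m_n/m_μ) = √(1.675 × 10⁻²⁷/1.884 × 10⁻²⁸) = √(8.891) = 2.98.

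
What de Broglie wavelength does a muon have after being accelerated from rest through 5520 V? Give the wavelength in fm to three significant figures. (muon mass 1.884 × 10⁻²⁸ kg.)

KE = eV = 1.602 × 10⁻¹⁹ × 5520 = 8.843 × 10⁻¹⁶ J.
p = √(2mKE) = √(2 × 1.884 × 10⁻²⁸ × 8.843 × 10⁻¹⁶) = 5.772 × 10⁻²² kg·m/s.
λ = h/p = 6.626 × 10⁻³⁴ / 5.772 × 10⁻²² = 1.15 × 10⁻¹² m = 1150 fm.

λ = 1150 fm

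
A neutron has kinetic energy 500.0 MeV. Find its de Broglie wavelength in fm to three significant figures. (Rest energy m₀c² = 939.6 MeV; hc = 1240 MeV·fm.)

λ = 1.14 fm

Total energy E = KE + m₀c² = 500.0 + 939.6 = 1439.6 MeV.
(pc)² = E² − (m₀c²)² = (1439.6)² − (939.6)² = 1.190 × 10⁶ MeV², so pc = 1091 MeV.
λ = hc/(pc) = 1240 MeV·fm / 1091 MeV = 1.14 fm.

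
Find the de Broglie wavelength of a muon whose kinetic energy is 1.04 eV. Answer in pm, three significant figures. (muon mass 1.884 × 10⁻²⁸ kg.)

λ = 83.6 pm

KE = 1.04 eV = 1.666 × 10⁻¹⁹ J.
p = √(2mKE) = √(2 × 1.884 × 10⁻²⁸ × 1.666 × 10⁻¹⁹) = 7.923 × 10⁻²⁴ kg·m/s.
λ = h/p = 6.626 × 10⁻³⁴ / 7.923 × 10⁻²⁴ = 8.36 × 10⁻¹¹ m = 83.6 pm.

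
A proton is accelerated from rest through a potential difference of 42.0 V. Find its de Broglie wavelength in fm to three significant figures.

λ = 4420 fm

KE = eV = 1.602 × 10⁻¹⁹ × 42.00 = 6.728 × 10⁻¹⁸ J.
p = √(2mKE) = √(2 × 1.673 × 10⁻²⁷ × 6.728 × 10⁻¹⁸) = 1.500 × 10⁻²² kg·m/s.
λ = h/p = 6.626 × 10⁻³⁴ / 1.500 × 10⁻²² = 4.42 × 10⁻¹² m = 4420 fm.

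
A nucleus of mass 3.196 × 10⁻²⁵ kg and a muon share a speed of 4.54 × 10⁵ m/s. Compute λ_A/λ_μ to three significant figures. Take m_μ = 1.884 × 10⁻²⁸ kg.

At fixed v, p = mv so λ = h/(mv) ∝ 1/m.
λ_A/λ_μ = m_μ/m_A = 1.884 × 10⁻²⁸/3.196 × 10⁻²⁵ = 5.89 × 10⁻⁴.

λ_A/λ_μ = 5.89 × 10⁻⁴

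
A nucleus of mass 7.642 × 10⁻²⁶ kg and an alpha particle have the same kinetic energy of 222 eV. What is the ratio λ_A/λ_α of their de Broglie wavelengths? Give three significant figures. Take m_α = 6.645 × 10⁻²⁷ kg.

At fixed KE, p = √(2mKE) so λ = h/p ∝ 1/√m.
λ_A/λ_α = √(m_α/m_A) = √(6.645 × 10⁻²⁷/7.642 × 10⁻²⁶) = √(0.08695) = 0.295.

λ_A/λ_α = 0.295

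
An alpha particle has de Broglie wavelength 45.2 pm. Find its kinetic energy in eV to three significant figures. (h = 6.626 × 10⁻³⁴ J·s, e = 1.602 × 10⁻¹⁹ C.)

p = h/λ = 6.626 × 10⁻³⁴ / 4.520 × 10⁻¹¹ = 1.466 × 10⁻²³ kg·m/s.
KE = p²/(2m) = (1.466 × 10⁻²³)² / (2 × 6.645 × 10⁻²⁷) = 1.617 × 10⁻²⁰ J = 0.101 eV.

KE = 0.101 eV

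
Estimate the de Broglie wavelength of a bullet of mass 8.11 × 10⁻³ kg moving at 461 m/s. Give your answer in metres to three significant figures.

p = mv = 8.11 × 10⁻³ × 461 = 3.739 kg·m/s.
λ = h/p = 6.626 × 10⁻³⁴ / 3.739 = 1.77 × 10⁻³⁴ m.

λ = 1.77 × 10⁻³⁴ m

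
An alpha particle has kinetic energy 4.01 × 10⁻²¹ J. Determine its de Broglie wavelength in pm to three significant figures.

λ = 90.8 pm

p = √(2mKE) = √(2 × 6.645 × 10⁻²⁷ × 4.010 × 10⁻²¹) = 7.300 × 10⁻²⁴ kg·m/s.
λ = h/p = 6.626 × 10⁻³⁴ / 7.300 × 10⁻²⁴ = 9.08 × 10⁻¹¹ m = 90.8 pm.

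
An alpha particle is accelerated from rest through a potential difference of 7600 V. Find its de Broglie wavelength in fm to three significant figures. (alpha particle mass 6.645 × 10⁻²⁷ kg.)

λ = 116 fm

KE = 2eV = 2 × 1.602 × 10⁻¹⁹ × 7600 = 2.435 × 10⁻¹⁵ J.
p = √(2mKE) = √(2 × 6.645 × 10⁻²⁷ × 2.435 × 10⁻¹⁵) = 5.689 × 10⁻²¹ kg·m/s.
λ = h/p = 6.626 × 10⁻³⁴ / 5.689 × 10⁻²¹ = 1.16 × 10⁻¹³ m = 116 fm.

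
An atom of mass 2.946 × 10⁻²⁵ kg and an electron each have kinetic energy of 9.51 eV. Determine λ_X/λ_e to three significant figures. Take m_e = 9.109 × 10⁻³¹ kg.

At fixed KE, p = √(2mKE) so λ = h/p ∝ 1/√m.
λ_X/λ_e = √(m_e/m_X) = √(9.109 × 10⁻³¹/2.946 × 10⁻²⁵) = √(3.092 × 10⁻⁶) = 1.76 × 10⁻³.

λ_X/λ_e = 1.76 × 10⁻³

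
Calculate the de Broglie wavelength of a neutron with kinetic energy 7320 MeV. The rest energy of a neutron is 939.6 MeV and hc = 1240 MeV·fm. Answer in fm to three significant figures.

λ = 0.151 fm

Total energy E = KE + m₀c² = 7320 + 939.6 = 8259.6 MeV.
(pc)² = E² − (m₀c²)² = (8259.6)² − (939.6)² = 6.734 × 10⁷ MeV², so pc = 8206 MeV.
λ = hc/(pc) = 1240 MeV·fm / 8206 MeV = 0.151 fm.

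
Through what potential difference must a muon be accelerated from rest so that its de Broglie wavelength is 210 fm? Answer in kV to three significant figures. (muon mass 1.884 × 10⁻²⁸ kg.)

V = 165 kV

p = h/λ = 6.626 × 10⁻³⁴ / 2.100 × 10⁻¹³ = 3.155 × 10⁻²¹ kg·m/s.
KE = p²/(2m) = 2.642 × 10⁻¹⁴ J.
V = KE/e = 2.642 × 10⁻¹⁴ / (1.602 × 10⁻¹⁹) = 165 kV.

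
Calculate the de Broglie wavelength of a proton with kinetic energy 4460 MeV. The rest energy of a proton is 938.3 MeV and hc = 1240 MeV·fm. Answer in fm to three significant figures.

Total energy E = KE + m₀c² = 4460 + 938.3 = 5398.3 MeV.
(pc)² = E² − (m₀c²)² = (5398.3)² − (938.3)² = 2.826 × 10⁷ MeV², so pc = 5316 MeV.
λ = hc/(pc) = 1240 MeV·fm / 5316 MeV = 0.233 fm.

λ = 0.233 fm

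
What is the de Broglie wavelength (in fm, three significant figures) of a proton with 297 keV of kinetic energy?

KE = 297 keV = 4.758 × 10⁻¹⁴ J.
p = √(2mKE) = √(2 × 1.673 × 10⁻²⁷ × 4.758 × 10⁻¹⁴) = 1.262 × 10⁻²⁰ kg·m/s.
λ = h/p = 6.626 × 10⁻³⁴ / 1.262 × 10⁻²⁰ = 5.25 × 10⁻¹⁴ m = 52.5 fm.

λ = 52.5 fm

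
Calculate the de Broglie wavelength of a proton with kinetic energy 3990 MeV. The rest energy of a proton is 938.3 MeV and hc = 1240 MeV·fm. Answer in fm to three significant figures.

Total energy E = KE + m₀c² = 3990 + 938.3 = 4928.3 MeV.
(pc)² = E² − (m₀c²)² = (4928.3)² − (938.3)² = 2.341 × 10⁷ MeV², so pc = 4838 MeV.
λ = hc/(pc) = 1240 MeV·fm / 4838 MeV = 0.256 fm.

λ = 0.256 fm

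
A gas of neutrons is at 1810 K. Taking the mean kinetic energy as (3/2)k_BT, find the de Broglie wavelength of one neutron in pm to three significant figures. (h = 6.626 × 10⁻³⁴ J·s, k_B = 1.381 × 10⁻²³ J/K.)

KE = (3/2)k_BT = 1.5 × 1.381 × 10⁻²³ × 1810 = 3.749 × 10⁻²⁰ J.
p = √(2mKE) = √(2 × 1.675 × 10⁻²⁷ × 3.749 × 10⁻²⁰) = 1.121 × 10⁻²³ kg·m/s.
λ = h/p = 5.91 × 10⁻¹¹ m = 59.1 pm.

λ = 59.1 pm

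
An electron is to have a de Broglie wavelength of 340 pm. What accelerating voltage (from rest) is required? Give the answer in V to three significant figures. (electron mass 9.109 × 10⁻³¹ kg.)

V = 13.0 V

p = h/λ = 6.626 × 10⁻³⁴ / 3.400 × 10⁻¹⁰ = 1.949 × 10⁻²⁴ kg·m/s.
KE = p²/(2m) = 2.085 × 10⁻¹⁸ J.
V = KE/e = 2.085 × 10⁻¹⁸ / (1.602 × 10⁻¹⁹) = 13.0 V.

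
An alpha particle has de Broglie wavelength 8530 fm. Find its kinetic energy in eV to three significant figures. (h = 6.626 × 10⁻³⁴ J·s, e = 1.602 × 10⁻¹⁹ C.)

p = h/λ = 6.626 × 10⁻³⁴ / 8.530 × 10⁻¹² = 7.768 × 10⁻²³ kg·m/s.
KE = p²/(2m) = (7.768 × 10⁻²³)² / (2 × 6.645 × 10⁻²⁷) = 4.540 × 10⁻¹⁹ J = 2.83 eV.

KE = 2.83 eV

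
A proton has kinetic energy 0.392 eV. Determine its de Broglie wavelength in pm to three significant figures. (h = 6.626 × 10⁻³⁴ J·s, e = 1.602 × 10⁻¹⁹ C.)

KE = 0.392 eV = 6.280 × 10⁻²⁰ J.
p = √(2mKE) = √(2 × 1.673 × 10⁻²⁷ × 6.280 × 10⁻²⁰) = 1.450 × 10⁻²³ kg·m/s.
λ = h/p = 6.626 × 10⁻³⁴ / 1.450 × 10⁻²³ = 4.57 × 10⁻¹¹ m = 45.7 pm.

λ = 45.7 pm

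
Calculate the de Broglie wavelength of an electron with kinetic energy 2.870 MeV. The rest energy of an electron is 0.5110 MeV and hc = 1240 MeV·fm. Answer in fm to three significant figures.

λ = 371 fm

Total energy E = KE + m₀c² = 2.870 + 0.5110 = 3.3810 MeV.
(pc)² = E² − (m₀c²)² = (3.3810)² − (0.5110)² = 11.17 MeV², so pc = 3.342 MeV.
λ = hc/(pc) = 1240 MeV·fm / 3.342 MeV = 371 fm.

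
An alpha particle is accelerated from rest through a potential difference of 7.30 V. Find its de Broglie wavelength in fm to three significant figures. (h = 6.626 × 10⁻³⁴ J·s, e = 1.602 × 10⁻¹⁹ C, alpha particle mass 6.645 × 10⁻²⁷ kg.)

λ = 3760 fm

KE = 2eV = 2 × 1.602 × 10⁻¹⁹ × 7.300 = 2.339 × 10⁻¹⁸ J.
p = √(2mKE) = √(2 × 6.645 × 10⁻²⁷ × 2.339 × 10⁻¹⁸) = 1.763 × 10⁻²² kg·m/s.
λ = h/p = 6.626 × 10⁻³⁴ / 1.763 × 10⁻²² = 3.76 × 10⁻¹² m = 3760 fm.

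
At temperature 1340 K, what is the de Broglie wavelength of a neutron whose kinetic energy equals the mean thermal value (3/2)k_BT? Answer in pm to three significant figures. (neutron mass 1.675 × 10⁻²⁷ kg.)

KE = (3/2)k_BT = 1.5 × 1.381 × 10⁻²³ × 1340 = 2.776 × 10⁻²⁰ J.
p = √(2mKE) = √(2 × 1.675 × 10⁻²⁷ × 2.776 × 10⁻²⁰) = 9.643 × 10⁻²⁴ kg·m/s.
λ = h/p = 6.87 × 10⁻¹¹ m = 68.7 pm.

λ = 68.7 pm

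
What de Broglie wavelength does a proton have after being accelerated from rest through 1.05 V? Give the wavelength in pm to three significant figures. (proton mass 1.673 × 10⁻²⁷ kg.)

KE = eV = 1.602 × 10⁻¹⁹ × 1.050 = 1.682 × 10⁻¹⁹ J.
p = √(2mKE) = √(2 × 1.673 × 10⁻²⁷ × 1.682 × 10⁻¹⁹) = 2.372 × 10⁻²³ kg·m/s.
λ = h/p = 6.626 × 10⁻³⁴ / 2.372 × 10⁻²³ = 2.79 × 10⁻¹¹ m = 27.9 pm.

λ = 27.9 pm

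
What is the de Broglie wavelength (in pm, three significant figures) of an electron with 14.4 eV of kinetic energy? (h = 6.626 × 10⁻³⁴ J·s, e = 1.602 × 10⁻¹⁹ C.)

λ = 323 pm

KE = 14.4 eV = 2.307 × 10⁻¹⁸ J.
p = √(2mKE) = √(2 × 9.109 × 10⁻³¹ × 2.307 × 10⁻¹⁸) = 2.050 × 10⁻²⁴ kg·m/s.
λ = h/p = 6.626 × 10⁻³⁴ / 2.050 × 10⁻²⁴ = 3.23 × 10⁻¹⁰ m = 323 pm.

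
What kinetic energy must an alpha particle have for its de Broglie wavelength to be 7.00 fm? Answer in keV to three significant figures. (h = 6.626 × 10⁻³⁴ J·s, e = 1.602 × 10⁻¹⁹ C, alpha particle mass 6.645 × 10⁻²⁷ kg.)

p = h/λ = 6.626 × 10⁻³⁴ / 7.000 × 10⁻¹⁵ = 9.466 × 10⁻²⁰ kg·m/s.
KE = p²/(2m) = (9.466 × 10⁻²⁰)² / (2 × 6.645 × 10⁻²⁷) = 6.742 × 10⁻¹³ J = 4210 keV.

KE = 4210 keV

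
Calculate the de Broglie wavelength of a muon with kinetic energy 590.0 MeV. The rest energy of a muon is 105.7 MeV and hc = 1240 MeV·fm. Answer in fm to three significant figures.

λ = 1.80 fm

Total energy E = KE + m₀c² = 590.0 + 105.7 = 695.7 MeV.
(pc)² = E² − (m₀c²)² = (695.7)² − (105.7)² = 4.728 × 10⁵ MeV², so pc = 687.6 MeV.
λ = hc/(pc) = 1240 MeV·fm / 687.6 MeV = 1.80 fm.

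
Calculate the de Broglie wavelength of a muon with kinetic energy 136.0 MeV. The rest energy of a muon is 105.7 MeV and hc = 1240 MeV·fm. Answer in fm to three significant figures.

λ = 5.70 fm

Total energy E = KE + m₀c² = 136.0 + 105.7 = 241.7 MeV.
(pc)² = E² − (m₀c²)² = (241.7)² − (105.7)² = 4.725 × 10⁴ MeV², so pc = 217.4 MeV.
λ = hc/(pc) = 1240 MeV·fm / 217.4 MeV = 5.70 fm.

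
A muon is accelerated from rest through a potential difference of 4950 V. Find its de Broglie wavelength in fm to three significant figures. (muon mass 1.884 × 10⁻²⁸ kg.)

λ = 1210 fm

KE = eV = 1.602 × 10⁻¹⁹ × 4950 = 7.930 × 10⁻¹⁶ J.
p = √(2mKE) = √(2 × 1.884 × 10⁻²⁸ × 7.930 × 10⁻¹⁶) = 5.466 × 10⁻²² kg·m/s.
λ = h/p = 6.626 × 10⁻³⁴ / 5.466 × 10⁻²² = 1.21 × 10⁻¹² m = 1210 fm.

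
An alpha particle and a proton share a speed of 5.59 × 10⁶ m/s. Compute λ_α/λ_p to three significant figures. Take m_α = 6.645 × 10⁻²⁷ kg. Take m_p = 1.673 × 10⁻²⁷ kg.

λ_α/λ_p = 0.252

At fixed v, p = mv so λ = h/(mv) ∝ 1/m.
λ_α/λ_p = m_p/m_α = 1.673 × 10⁻²⁷/6.645 × 10⁻²⁷ = 0.252.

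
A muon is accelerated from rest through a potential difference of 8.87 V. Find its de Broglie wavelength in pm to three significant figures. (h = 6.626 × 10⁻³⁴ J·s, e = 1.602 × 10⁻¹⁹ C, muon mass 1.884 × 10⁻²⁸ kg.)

KE = eV = 1.602 × 10⁻¹⁹ × 8.870 = 1.421 × 10⁻¹⁸ J.
p = √(2mKE) = √(2 × 1.884 × 10⁻²⁸ × 1.421 × 10⁻¹⁸) = 2.314 × 10⁻²³ kg·m/s.
λ = h/p = 6.626 × 10⁻³⁴ / 2.314 × 10⁻²³ = 2.86 × 10⁻¹¹ m = 28.6 pm.

λ = 28.6 pm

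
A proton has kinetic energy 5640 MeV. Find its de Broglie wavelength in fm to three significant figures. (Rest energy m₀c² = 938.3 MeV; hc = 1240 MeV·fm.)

λ = 0.190 fm

Total energy E = KE + m₀c² = 5640 + 938.3 = 6578.3 MeV.
(pc)² = E² − (m₀c²)² = (6578.3)² − (938.3)² = 4.239 × 10⁷ MeV², so pc = 6511 MeV.
λ = hc/(pc) = 1240 MeV·fm / 6511 MeV = 0.190 fm.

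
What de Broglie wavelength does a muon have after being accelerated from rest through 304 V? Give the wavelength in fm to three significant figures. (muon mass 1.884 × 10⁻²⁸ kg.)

KE = eV = 1.602 × 10⁻¹⁹ × 304.0 = 4.870 × 10⁻¹⁷ J.
p = √(2mKE) = √(2 × 1.884 × 10⁻²⁸ × 4.870 × 10⁻¹⁷) = 1.355 × 10⁻²² kg·m/s.
λ = h/p = 6.626 × 10⁻³⁴ / 1.355 × 10⁻²² = 4.89 × 10⁻¹² m = 4890 fm.

λ = 4890 fm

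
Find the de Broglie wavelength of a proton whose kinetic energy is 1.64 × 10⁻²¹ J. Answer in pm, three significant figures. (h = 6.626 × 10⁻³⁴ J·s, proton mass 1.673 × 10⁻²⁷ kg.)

λ = 283 pm

p = √(2mKE) = √(2 × 1.673 × 10⁻²⁷ × 1.640 × 10⁻²¹) = 2.343 × 10⁻²⁴ kg·m/s.
λ = h/p = 6.626 × 10⁻³⁴ / 2.343 × 10⁻²⁴ = 2.83 × 10⁻¹⁰ m = 283 pm.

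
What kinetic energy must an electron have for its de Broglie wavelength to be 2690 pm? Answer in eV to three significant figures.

p = h/λ = 6.626 × 10⁻³⁴ / 2.690 × 10⁻⁹ = 2.463 × 10⁻²⁵ kg·m/s.
KE = p²/(2m) = (2.463 × 10⁻²⁵)² / (2 × 9.109 × 10⁻³¹) = 3.330 × 10⁻²⁰ J = 0.208 eV.

KE = 0.208 eV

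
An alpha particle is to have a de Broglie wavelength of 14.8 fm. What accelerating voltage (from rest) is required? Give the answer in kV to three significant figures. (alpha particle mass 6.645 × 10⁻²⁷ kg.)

p = h/λ = 6.626 × 10⁻³⁴ / 1.480 × 10⁻¹⁴ = 4.477 × 10⁻²⁰ kg·m/s.
KE = p²/(2m) = 1.508 × 10⁻¹³ J.
V = KE/2e = 1.508 × 10⁻¹³ / (2 × 1.602 × 10⁻¹⁹) = 471 kV.

V = 471 kV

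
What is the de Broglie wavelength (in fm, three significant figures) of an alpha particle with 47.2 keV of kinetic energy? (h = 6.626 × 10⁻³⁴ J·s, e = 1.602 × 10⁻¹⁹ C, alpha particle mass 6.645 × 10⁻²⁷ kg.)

λ = 66.1 fm

KE = 47.2 keV = 7.561 × 10⁻¹⁵ J.
p = √(2mKE) = √(2 × 6.645 × 10⁻²⁷ × 7.561 × 10⁻¹⁵) = 1.002 × 10⁻²⁰ kg·m/s.
λ = h/p = 6.626 × 10⁻³⁴ / 1.002 × 10⁻²⁰ = 6.61 × 10⁻¹⁴ m = 66.1 fm.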